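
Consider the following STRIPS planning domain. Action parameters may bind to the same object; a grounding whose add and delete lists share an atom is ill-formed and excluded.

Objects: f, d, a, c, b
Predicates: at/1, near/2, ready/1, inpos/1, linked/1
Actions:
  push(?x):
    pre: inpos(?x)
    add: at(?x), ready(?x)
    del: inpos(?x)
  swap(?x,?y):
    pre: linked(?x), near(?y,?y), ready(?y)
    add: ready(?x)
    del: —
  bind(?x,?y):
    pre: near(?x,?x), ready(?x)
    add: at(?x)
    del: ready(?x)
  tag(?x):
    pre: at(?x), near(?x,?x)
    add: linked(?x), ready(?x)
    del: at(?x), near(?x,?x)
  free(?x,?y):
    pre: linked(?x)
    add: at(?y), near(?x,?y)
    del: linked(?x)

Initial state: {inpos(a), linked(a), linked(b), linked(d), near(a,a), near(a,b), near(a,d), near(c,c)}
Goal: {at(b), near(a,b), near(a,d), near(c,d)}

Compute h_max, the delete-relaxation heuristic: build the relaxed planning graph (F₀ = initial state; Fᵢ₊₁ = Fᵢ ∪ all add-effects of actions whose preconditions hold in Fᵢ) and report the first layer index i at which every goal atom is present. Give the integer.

F0 = init (8 atoms)
F1 = F0 ∪ {at(a), at(b), at(c), at(d), at(f), near(a,c), near(a,f), near(b,a), near(b,b), near(b,c), near(b,d), near(b,f), near(d,a), near(d,b), near(d,c), near(d,d), near(d,f), ready(a)}  (26 atoms)
F2 = F1 ∪ {linked(c), ready(b), ready(c), ready(d)}  (30 atoms)
F3 = F2 ∪ {near(c,a), near(c,b), near(c,d), near(c,f)}  (34 atoms)
goal ⊆ F3  ⇒  h_max = 3

3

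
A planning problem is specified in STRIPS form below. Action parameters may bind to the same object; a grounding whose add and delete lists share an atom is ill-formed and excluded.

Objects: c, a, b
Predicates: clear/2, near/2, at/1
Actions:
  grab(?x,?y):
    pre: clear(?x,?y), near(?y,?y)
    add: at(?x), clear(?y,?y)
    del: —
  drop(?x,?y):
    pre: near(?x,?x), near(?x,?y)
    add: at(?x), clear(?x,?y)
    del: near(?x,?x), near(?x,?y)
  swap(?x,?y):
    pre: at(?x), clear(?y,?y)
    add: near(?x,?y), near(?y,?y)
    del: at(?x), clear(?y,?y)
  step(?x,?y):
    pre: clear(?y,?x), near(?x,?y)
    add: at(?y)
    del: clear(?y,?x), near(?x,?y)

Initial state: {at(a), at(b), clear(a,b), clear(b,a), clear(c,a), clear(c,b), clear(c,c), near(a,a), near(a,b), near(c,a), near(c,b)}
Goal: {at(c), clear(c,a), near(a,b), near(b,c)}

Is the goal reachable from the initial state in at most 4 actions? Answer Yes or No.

1. grab(c,a)  →  {at(a), at(b), at(c), clear(a,a), clear(a,b), clear(b,a), clear(c,a), clear(c,b), clear(c,c), near(a,a), near(a,b), near(c,a), near(c,b)}
2. swap(b,c)  →  {at(a), at(c), clear(a,a), clear(a,b), clear(b,a), clear(c,a), clear(c,b), near(a,a), near(a,b), near(b,c), near(c,a), near(c,b), near(c,c)}
optimal plan length = 2; 2 ≤ 4

Yes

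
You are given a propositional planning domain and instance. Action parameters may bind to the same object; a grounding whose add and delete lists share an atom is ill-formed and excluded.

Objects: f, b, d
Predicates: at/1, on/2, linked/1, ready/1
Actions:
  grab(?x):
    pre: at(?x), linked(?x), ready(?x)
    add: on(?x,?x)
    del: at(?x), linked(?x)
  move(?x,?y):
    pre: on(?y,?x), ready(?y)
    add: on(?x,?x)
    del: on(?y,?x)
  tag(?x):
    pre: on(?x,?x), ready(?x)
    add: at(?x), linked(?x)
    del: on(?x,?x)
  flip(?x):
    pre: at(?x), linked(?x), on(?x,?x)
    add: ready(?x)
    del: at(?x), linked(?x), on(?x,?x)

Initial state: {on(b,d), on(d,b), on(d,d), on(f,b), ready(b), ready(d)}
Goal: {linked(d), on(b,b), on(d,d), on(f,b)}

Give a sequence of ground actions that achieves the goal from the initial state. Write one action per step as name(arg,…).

move(b,d); tag(d); move(d,b)

1. move(b,d)  →  {on(b,b), on(b,d), on(d,d), on(f,b), ready(b), ready(d)}
2. tag(d)  →  {at(d), linked(d), on(b,b), on(b,d), on(f,b), ready(b), ready(d)}
3. move(d,b)  →  {at(d), linked(d), on(b,b), on(d,d), on(f,b), ready(b), ready(d)}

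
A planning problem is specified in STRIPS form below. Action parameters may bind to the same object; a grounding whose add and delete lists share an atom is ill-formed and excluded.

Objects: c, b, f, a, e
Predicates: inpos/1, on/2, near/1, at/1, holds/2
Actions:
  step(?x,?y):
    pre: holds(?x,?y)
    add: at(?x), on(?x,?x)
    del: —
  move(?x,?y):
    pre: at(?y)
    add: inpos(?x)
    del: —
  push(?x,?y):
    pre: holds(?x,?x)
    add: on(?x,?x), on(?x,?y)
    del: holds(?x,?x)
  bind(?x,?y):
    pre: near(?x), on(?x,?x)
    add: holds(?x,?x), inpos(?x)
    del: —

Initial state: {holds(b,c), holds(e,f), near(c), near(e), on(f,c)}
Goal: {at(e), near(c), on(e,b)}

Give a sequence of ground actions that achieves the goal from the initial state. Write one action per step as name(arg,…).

1. step(e,f)  →  {at(e), holds(b,c), holds(e,f), near(c), near(e), on(e,e), on(f,c)}
2. bind(e,c)  →  {at(e), holds(b,c), holds(e,e), holds(e,f), inpos(e), near(c), near(e), on(e,e), on(f,c)}
3. push(e,b)  →  {at(e), holds(b,c), holds(e,f), inpos(e), near(c), near(e), on(e,b), on(e,e), on(f,c)}

step(e,f); bind(e,c); push(e,b)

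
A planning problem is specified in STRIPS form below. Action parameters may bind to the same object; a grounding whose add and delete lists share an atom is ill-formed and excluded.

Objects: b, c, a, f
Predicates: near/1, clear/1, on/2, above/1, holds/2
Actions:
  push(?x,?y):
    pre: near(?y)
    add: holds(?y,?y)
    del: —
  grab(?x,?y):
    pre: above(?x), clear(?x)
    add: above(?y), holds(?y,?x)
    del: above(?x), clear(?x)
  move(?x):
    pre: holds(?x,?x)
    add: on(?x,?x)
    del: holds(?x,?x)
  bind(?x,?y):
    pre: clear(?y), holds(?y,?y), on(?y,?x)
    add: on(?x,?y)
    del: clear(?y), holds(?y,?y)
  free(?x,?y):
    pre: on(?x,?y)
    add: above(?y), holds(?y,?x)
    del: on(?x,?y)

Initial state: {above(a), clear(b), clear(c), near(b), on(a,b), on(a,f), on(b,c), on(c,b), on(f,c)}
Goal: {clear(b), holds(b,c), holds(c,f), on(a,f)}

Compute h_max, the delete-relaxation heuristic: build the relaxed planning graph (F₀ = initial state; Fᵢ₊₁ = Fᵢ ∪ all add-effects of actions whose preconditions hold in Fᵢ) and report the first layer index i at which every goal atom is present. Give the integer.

F0 = init (9 atoms)
F1 = F0 ∪ {above(b), above(c), above(f), holds(b,a), holds(b,b), holds(b,c), holds(c,b), holds(c,f), holds(f,a)}  (18 atoms)
goal ⊆ F1  ⇒  h_max = 1

1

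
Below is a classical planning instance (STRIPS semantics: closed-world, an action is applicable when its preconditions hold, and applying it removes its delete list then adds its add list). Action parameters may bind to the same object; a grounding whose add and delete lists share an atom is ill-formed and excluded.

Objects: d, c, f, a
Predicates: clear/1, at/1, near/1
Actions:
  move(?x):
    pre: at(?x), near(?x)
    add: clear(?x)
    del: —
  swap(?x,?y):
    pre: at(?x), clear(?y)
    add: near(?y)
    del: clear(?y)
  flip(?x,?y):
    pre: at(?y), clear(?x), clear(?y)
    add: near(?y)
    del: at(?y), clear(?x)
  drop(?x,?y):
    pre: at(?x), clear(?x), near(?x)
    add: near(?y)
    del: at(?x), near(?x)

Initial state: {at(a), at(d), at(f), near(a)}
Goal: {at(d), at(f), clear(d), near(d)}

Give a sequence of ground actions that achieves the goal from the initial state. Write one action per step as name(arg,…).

move(a); drop(a,d); move(d)

1. move(a)  →  {at(a), at(d), at(f), clear(a), near(a)}
2. drop(a,d)  →  {at(d), at(f), clear(a), near(d)}
3. move(d)  →  {at(d), at(f), clear(a), clear(d), near(d)}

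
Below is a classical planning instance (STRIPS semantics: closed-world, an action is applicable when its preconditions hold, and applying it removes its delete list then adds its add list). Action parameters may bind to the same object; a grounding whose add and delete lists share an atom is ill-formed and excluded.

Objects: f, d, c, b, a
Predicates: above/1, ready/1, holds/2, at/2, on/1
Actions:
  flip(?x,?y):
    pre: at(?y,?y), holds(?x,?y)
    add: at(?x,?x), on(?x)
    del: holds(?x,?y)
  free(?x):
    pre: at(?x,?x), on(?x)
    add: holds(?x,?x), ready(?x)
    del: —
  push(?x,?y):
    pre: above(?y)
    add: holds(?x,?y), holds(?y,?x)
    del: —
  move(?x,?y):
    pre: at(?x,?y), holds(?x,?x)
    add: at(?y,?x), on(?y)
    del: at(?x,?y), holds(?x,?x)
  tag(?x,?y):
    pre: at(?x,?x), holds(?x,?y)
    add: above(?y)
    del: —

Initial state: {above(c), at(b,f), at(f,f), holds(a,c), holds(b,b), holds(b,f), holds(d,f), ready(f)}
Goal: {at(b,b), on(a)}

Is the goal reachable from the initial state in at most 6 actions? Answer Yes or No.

Yes

1. flip(b,f)  →  {above(c), at(b,b), at(b,f), at(f,f), holds(a,c), holds(b,b), holds(d,f), on(b), ready(f)}
2. push(f,c)  →  {above(c), at(b,b), at(b,f), at(f,f), holds(a,c), holds(b,b), holds(c,f), holds(d,f), holds(f,c), on(b), ready(f)}
3. flip(c,f)  →  {above(c), at(b,b), at(b,f), at(c,c), at(f,f), holds(a,c), holds(b,b), holds(d,f), holds(f,c), on(b), on(c), ready(f)}
4. flip(a,c)  →  {above(c), at(a,a), at(b,b), at(b,f), at(c,c), at(f,f), holds(b,b), holds(d,f), holds(f,c), on(a), on(b), on(c), ready(f)}
optimal plan length = 4; 4 ≤ 6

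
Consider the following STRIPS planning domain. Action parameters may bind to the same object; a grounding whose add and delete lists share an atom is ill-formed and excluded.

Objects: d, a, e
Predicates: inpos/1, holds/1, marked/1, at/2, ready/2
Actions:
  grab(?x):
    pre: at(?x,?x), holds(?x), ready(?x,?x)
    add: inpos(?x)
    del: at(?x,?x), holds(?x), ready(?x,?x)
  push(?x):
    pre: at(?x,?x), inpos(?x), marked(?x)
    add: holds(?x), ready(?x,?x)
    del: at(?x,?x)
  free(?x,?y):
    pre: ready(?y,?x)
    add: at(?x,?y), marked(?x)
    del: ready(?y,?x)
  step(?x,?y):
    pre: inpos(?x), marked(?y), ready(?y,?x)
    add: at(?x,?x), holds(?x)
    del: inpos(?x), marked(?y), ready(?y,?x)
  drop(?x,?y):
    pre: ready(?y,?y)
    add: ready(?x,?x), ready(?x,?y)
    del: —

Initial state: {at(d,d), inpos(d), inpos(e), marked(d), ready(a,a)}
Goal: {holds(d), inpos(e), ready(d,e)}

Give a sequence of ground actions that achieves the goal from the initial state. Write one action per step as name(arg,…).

push(d); drop(e,d); drop(d,e)

1. push(d)  →  {holds(d), inpos(d), inpos(e), marked(d), ready(a,a), ready(d,d)}
2. drop(e,d)  →  {holds(d), inpos(d), inpos(e), marked(d), ready(a,a), ready(d,d), ready(e,d), ready(e,e)}
3. drop(d,e)  →  {holds(d), inpos(d), inpos(e), marked(d), ready(a,a), ready(d,d), ready(d,e), ready(e,d), ready(e,e)}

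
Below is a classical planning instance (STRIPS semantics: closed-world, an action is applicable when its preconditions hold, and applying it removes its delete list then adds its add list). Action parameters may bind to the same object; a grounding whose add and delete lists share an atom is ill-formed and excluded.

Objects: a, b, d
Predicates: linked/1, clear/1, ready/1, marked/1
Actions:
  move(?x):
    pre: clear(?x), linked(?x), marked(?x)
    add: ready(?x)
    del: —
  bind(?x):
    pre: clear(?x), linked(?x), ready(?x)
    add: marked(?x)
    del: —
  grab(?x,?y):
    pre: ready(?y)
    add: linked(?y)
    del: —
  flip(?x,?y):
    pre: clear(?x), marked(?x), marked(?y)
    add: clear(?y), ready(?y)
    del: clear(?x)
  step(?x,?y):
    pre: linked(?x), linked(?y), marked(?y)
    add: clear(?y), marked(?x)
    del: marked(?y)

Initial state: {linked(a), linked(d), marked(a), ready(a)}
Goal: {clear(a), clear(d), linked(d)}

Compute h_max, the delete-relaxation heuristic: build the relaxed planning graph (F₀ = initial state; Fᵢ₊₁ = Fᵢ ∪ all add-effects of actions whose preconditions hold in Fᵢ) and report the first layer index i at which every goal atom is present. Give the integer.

2

F0 = init (4 atoms)
F1 = F0 ∪ {clear(a), marked(d)}  (6 atoms)
F2 = F1 ∪ {clear(d), ready(d)}  (8 atoms)
goal ⊆ F2  ⇒  h_max = 2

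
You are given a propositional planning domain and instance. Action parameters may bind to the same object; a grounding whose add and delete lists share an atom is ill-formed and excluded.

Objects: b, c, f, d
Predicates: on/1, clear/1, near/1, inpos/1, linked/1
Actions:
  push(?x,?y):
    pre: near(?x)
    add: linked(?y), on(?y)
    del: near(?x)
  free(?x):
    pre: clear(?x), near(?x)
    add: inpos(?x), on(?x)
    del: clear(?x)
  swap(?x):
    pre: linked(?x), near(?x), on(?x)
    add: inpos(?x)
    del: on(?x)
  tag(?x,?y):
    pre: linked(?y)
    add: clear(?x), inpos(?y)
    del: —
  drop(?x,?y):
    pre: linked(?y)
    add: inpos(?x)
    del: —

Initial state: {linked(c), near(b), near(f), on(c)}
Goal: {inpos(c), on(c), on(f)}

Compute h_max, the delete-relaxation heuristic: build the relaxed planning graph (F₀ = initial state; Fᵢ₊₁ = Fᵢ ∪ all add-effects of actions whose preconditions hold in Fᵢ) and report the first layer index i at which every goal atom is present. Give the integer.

F0 = init (4 atoms)
F1 = F0 ∪ {clear(b), clear(c), clear(d), clear(f), inpos(b), inpos(c), inpos(d), inpos(f), linked(b), linked(d), linked(f), on(b), on(d), on(f)}  (18 atoms)
goal ⊆ F1  ⇒  h_max = 1

1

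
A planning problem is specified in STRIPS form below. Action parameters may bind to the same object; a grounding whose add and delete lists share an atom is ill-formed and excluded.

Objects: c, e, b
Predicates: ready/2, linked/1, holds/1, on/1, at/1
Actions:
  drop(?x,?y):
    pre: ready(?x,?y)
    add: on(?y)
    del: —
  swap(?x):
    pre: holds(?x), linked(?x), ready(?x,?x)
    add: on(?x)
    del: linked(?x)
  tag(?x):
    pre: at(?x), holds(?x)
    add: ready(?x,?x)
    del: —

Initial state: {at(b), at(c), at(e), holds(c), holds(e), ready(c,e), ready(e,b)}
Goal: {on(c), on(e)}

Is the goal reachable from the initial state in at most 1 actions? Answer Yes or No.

No

1. drop(c,e)  →  {at(b), at(c), at(e), holds(c), holds(e), on(e), ready(c,e), ready(e,b)}
2. tag(c)  →  {at(b), at(c), at(e), holds(c), holds(e), on(e), ready(c,c), ready(c,e), ready(e,b)}
3. drop(c,c)  →  {at(b), at(c), at(e), holds(c), holds(e), on(c), on(e), ready(c,c), ready(c,e), ready(e,b)}
optimal plan length = 3; 3 > 1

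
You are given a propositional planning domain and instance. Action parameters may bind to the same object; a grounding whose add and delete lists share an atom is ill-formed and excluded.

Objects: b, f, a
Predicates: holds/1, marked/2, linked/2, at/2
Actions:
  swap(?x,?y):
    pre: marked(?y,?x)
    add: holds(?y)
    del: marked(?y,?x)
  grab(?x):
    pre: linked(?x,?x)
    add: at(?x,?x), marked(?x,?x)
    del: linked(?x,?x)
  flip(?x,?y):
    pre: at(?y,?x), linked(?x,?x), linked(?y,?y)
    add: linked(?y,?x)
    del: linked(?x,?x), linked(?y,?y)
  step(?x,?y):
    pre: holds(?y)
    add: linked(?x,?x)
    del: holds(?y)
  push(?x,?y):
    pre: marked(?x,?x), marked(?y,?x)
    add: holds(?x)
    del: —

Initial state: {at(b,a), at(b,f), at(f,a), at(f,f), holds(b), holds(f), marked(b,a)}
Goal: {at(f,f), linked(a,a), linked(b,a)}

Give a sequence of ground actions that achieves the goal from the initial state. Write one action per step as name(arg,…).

step(b,b); swap(a,b); step(a,b); flip(a,b); step(a,f)

1. step(b,b)  →  {at(b,a), at(b,f), at(f,a), at(f,f), holds(f), linked(b,b), marked(b,a)}
2. swap(a,b)  →  {at(b,a), at(b,f), at(f,a), at(f,f), holds(b), holds(f), linked(b,b)}
3. step(a,b)  →  {at(b,a), at(b,f), at(f,a), at(f,f), holds(f), linked(a,a), linked(b,b)}
4. flip(a,b)  →  {at(b,a), at(b,f), at(f,a), at(f,f), holds(f), linked(b,a)}
5. step(a,f)  →  {at(b,a), at(b,f), at(f,a), at(f,f), linked(a,a), linked(b,a)}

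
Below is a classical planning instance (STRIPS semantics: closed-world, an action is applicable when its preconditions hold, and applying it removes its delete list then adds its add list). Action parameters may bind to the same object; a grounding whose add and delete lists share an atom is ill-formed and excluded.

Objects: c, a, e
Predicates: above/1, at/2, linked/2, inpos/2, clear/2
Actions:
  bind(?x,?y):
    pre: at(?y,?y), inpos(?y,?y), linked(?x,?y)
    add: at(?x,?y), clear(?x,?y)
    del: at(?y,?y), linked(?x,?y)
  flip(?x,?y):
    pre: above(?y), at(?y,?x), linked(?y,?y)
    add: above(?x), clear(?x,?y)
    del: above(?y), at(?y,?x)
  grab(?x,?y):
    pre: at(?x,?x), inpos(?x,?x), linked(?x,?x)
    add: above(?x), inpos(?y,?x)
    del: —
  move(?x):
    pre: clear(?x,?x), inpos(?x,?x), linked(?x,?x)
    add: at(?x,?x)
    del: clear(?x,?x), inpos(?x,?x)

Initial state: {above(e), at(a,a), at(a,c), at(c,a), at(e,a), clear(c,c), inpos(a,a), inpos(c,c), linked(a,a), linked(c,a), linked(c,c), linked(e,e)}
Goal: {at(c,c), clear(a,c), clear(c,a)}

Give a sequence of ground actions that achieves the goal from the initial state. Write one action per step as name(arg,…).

1. flip(a,e)  →  {above(a), at(a,a), at(a,c), at(c,a), clear(a,e), clear(c,c), inpos(a,a), inpos(c,c), linked(a,a), linked(c,a), linked(c,c), linked(e,e)}
2. flip(c,a)  →  {above(c), at(a,a), at(c,a), clear(a,e), clear(c,a), clear(c,c), inpos(a,a), inpos(c,c), linked(a,a), linked(c,a), linked(c,c), linked(e,e)}
3. flip(a,c)  →  {above(a), at(a,a), clear(a,c), clear(a,e), clear(c,a), clear(c,c), inpos(a,a), inpos(c,c), linked(a,a), linked(c,a), linked(c,c), linked(e,e)}
4. move(c)  →  {above(a), at(a,a), at(c,c), clear(a,c), clear(a,e), clear(c,a), inpos(a,a), linked(a,a), linked(c,a), linked(c,c), linked(e,e)}

flip(a,e); flip(c,a); flip(a,c); move(c)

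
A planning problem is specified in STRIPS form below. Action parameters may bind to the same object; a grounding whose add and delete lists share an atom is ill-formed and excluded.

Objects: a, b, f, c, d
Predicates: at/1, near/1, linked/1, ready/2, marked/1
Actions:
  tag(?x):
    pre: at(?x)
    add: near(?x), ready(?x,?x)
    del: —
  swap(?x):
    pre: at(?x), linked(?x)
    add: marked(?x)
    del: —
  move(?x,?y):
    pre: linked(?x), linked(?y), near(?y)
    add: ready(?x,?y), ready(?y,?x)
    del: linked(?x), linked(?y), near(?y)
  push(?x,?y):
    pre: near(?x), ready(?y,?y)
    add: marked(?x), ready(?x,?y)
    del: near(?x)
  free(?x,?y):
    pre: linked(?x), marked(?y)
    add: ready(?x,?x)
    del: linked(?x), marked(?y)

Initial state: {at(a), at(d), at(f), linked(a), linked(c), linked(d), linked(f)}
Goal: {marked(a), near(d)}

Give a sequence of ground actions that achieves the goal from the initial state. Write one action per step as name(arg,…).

1. tag(d)  →  {at(a), at(d), at(f), linked(a), linked(c), linked(d), linked(f), near(d), ready(d,d)}
2. swap(a)  →  {at(a), at(d), at(f), linked(a), linked(c), linked(d), linked(f), marked(a), near(d), ready(d,d)}

tag(d); swap(a)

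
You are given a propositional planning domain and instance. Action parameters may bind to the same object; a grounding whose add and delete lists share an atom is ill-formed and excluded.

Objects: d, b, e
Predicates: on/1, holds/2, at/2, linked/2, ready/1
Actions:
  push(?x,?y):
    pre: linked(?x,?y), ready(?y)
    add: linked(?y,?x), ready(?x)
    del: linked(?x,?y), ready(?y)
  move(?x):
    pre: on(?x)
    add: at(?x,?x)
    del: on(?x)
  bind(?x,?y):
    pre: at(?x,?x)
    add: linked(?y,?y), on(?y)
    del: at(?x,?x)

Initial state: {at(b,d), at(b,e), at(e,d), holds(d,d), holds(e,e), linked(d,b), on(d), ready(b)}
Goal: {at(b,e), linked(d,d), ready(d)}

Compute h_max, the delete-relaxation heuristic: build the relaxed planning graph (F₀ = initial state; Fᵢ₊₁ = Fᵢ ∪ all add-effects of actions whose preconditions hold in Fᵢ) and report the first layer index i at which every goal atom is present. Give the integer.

F0 = init (8 atoms)
F1 = F0 ∪ {at(d,d), linked(b,d), ready(d)}  (11 atoms)
F2 = F1 ∪ {linked(b,b), linked(d,d), linked(e,e), on(b), on(e)}  (16 atoms)
goal ⊆ F2  ⇒  h_max = 2

2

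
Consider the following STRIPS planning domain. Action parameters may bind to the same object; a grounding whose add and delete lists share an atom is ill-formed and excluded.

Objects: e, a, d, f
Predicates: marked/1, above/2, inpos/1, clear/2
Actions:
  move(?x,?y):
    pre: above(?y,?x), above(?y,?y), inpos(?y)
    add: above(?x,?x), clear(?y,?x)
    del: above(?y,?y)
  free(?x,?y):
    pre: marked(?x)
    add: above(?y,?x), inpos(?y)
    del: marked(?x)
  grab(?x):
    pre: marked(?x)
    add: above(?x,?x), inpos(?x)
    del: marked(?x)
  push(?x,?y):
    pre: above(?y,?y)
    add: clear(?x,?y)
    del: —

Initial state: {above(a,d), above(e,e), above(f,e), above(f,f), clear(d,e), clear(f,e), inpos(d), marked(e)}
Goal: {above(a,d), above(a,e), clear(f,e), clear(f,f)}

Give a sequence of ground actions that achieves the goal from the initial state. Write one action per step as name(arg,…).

free(e,a); push(f,f)

1. free(e,a)  →  {above(a,d), above(a,e), above(e,e), above(f,e), above(f,f), clear(d,e), clear(f,e), inpos(a), inpos(d)}
2. push(f,f)  →  {above(a,d), above(a,e), above(e,e), above(f,e), above(f,f), clear(d,e), clear(f,e), clear(f,f), inpos(a), inpos(d)}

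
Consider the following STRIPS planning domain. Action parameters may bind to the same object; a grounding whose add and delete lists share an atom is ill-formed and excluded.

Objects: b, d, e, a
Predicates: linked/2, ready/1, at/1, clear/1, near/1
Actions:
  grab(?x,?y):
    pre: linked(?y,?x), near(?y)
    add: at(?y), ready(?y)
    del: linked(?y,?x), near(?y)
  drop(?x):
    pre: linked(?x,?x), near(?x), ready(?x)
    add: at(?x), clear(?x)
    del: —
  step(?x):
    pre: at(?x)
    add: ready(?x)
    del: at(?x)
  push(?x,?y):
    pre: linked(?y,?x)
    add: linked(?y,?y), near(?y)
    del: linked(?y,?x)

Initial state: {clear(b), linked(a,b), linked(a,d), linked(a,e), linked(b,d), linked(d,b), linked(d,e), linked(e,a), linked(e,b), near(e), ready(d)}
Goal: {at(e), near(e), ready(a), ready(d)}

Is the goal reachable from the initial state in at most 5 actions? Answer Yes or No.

1. grab(b,e)  →  {at(e), clear(b), linked(a,b), linked(a,d), linked(a,e), linked(b,d), linked(d,b), linked(d,e), linked(e,a), ready(d), ready(e)}
2. push(b,a)  →  {at(e), clear(b), linked(a,a), linked(a,d), linked(a,e), linked(b,d), linked(d,b), linked(d,e), linked(e,a), near(a), ready(d), ready(e)}
3. grab(d,a)  →  {at(a), at(e), clear(b), linked(a,a), linked(a,e), linked(b,d), linked(d,b), linked(d,e), linked(e,a), ready(a), ready(d), ready(e)}
4. push(a,e)  →  {at(a), at(e), clear(b), linked(a,a), linked(a,e), linked(b,d), linked(d,b), linked(d,e), linked(e,e), near(e), ready(a), ready(d), ready(e)}
optimal plan length = 4; 4 ≤ 5

Yes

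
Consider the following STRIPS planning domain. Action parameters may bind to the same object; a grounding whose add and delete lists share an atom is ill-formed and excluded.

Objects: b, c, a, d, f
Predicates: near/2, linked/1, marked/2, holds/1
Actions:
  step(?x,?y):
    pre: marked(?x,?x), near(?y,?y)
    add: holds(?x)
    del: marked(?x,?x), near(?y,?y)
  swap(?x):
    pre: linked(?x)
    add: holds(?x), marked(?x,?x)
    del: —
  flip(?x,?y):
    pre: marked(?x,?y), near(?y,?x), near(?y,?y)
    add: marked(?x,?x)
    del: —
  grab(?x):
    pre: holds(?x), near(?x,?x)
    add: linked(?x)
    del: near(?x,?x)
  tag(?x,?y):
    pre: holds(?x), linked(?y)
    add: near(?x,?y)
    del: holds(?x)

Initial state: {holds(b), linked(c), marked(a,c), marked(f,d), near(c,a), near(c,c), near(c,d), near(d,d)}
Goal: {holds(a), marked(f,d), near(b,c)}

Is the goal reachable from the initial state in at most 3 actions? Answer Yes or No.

Yes

1. flip(a,c)  →  {holds(b), linked(c), marked(a,a), marked(a,c), marked(f,d), near(c,a), near(c,c), near(c,d), near(d,d)}
2. step(a,c)  →  {holds(a), holds(b), linked(c), marked(a,c), marked(f,d), near(c,a), near(c,d), near(d,d)}
3. tag(b,c)  →  {holds(a), linked(c), marked(a,c), marked(f,d), near(b,c), near(c,a), near(c,d), near(d,d)}
optimal plan length = 3; 3 ≤ 3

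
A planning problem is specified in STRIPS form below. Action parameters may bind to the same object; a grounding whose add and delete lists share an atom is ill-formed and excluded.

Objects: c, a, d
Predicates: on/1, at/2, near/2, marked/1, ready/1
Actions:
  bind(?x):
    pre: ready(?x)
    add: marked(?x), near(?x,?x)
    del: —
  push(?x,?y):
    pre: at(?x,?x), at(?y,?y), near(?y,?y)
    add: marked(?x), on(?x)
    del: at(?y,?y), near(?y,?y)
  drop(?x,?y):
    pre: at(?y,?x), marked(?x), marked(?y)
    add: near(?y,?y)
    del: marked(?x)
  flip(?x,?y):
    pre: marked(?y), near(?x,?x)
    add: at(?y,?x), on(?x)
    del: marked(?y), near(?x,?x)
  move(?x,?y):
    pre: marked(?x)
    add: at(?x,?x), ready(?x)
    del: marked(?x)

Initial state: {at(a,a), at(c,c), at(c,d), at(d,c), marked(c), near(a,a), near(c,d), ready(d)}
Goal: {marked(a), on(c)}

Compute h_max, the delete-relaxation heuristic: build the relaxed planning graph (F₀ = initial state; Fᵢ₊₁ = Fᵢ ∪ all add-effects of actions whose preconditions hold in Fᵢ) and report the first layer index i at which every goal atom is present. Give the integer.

F0 = init (8 atoms)
F1 = F0 ∪ {at(c,a), marked(a), marked(d), near(c,c), near(d,d), on(a), on(c), ready(c)}  (16 atoms)
goal ⊆ F1  ⇒  h_max = 1

1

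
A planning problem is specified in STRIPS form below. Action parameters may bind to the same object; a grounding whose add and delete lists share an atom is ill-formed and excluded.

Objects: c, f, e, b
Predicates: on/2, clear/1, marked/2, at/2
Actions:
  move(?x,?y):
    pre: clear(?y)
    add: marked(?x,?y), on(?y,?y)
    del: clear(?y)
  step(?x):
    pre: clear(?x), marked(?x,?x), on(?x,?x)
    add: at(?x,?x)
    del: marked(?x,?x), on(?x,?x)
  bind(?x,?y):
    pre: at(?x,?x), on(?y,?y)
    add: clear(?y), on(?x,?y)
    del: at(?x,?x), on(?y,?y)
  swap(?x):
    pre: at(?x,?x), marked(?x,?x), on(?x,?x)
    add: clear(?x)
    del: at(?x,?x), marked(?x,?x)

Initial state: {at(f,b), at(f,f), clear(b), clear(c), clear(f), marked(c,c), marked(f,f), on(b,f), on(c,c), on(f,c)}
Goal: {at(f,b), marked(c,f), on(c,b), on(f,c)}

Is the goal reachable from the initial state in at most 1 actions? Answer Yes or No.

1. move(c,f)  →  {at(f,b), at(f,f), clear(b), clear(c), marked(c,c), marked(c,f), marked(f,f), on(b,f), on(c,c), on(f,c), on(f,f)}
2. move(c,b)  →  {at(f,b), at(f,f), clear(c), marked(c,b), marked(c,c), marked(c,f), marked(f,f), on(b,b), on(b,f), on(c,c), on(f,c), on(f,f)}
3. step(c)  →  {at(c,c), at(f,b), at(f,f), clear(c), marked(c,b), marked(c,f), marked(f,f), on(b,b), on(b,f), on(f,c), on(f,f)}
4. bind(c,b)  →  {at(f,b), at(f,f), clear(b), clear(c), marked(c,b), marked(c,f), marked(f,f), on(b,f), on(c,b), on(f,c), on(f,f)}
optimal plan length = 4; 4 > 1

No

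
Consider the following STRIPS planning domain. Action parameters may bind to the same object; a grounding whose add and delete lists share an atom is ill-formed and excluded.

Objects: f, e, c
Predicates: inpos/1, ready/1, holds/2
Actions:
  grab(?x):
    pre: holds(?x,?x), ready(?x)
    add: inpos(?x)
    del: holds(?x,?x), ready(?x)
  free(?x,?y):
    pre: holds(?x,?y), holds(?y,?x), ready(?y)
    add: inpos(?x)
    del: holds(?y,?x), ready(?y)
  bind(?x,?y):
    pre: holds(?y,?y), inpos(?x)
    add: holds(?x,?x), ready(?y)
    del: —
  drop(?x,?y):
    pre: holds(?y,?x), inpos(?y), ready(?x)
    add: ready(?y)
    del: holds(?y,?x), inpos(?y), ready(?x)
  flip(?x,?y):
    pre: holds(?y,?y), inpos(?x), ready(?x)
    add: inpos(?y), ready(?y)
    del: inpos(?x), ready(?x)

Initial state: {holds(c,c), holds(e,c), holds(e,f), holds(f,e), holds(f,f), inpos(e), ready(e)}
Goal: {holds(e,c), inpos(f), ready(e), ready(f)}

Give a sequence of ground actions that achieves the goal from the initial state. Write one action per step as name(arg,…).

1. free(f,e)  →  {holds(c,c), holds(e,c), holds(f,e), holds(f,f), inpos(e), inpos(f)}
2. bind(e,f)  →  {holds(c,c), holds(e,c), holds(e,e), holds(f,e), holds(f,f), inpos(e), inpos(f), ready(f)}
3. bind(f,e)  →  {holds(c,c), holds(e,c), holds(e,e), holds(f,e), holds(f,f), inpos(e), inpos(f), ready(e), ready(f)}

free(f,e); bind(e,f); bind(f,e)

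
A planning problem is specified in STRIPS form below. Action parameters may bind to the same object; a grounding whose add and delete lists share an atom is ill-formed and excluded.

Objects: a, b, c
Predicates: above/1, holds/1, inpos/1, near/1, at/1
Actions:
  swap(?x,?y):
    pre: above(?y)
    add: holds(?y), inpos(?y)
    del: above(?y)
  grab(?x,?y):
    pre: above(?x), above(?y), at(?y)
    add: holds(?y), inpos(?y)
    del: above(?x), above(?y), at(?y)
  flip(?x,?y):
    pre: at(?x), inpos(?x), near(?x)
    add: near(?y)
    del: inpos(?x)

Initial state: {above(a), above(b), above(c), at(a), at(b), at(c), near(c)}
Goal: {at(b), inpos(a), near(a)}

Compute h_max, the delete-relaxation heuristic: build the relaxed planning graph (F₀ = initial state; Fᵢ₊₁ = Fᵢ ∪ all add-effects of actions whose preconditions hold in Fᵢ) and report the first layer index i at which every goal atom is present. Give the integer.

2

F0 = init (7 atoms)
F1 = F0 ∪ {holds(a), holds(b), holds(c), inpos(a), inpos(b), inpos(c)}  (13 atoms)
F2 = F1 ∪ {near(a), near(b)}  (15 atoms)
goal ⊆ F2  ⇒  h_max = 2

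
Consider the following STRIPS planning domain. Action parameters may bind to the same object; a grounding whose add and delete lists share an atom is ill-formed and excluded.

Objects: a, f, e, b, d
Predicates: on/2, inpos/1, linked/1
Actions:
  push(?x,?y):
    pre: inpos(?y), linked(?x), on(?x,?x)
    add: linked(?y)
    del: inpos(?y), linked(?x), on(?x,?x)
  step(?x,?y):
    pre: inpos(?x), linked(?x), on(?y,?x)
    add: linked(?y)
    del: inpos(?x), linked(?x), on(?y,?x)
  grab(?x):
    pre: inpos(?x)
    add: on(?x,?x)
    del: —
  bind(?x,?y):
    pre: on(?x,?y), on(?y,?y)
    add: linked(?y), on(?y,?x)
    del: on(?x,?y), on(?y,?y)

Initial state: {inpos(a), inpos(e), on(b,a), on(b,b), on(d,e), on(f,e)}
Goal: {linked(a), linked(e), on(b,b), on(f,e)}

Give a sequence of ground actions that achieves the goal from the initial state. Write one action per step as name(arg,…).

1. grab(a)  →  {inpos(a), inpos(e), on(a,a), on(b,a), on(b,b), on(d,e), on(f,e)}
2. grab(e)  →  {inpos(a), inpos(e), on(a,a), on(b,a), on(b,b), on(d,e), on(e,e), on(f,e)}
3. bind(b,a)  →  {inpos(a), inpos(e), linked(a), on(a,b), on(b,b), on(d,e), on(e,e), on(f,e)}
4. bind(d,e)  →  {inpos(a), inpos(e), linked(a), linked(e), on(a,b), on(b,b), on(e,d), on(f,e)}

grab(a); grab(e); bind(b,a); bind(d,e)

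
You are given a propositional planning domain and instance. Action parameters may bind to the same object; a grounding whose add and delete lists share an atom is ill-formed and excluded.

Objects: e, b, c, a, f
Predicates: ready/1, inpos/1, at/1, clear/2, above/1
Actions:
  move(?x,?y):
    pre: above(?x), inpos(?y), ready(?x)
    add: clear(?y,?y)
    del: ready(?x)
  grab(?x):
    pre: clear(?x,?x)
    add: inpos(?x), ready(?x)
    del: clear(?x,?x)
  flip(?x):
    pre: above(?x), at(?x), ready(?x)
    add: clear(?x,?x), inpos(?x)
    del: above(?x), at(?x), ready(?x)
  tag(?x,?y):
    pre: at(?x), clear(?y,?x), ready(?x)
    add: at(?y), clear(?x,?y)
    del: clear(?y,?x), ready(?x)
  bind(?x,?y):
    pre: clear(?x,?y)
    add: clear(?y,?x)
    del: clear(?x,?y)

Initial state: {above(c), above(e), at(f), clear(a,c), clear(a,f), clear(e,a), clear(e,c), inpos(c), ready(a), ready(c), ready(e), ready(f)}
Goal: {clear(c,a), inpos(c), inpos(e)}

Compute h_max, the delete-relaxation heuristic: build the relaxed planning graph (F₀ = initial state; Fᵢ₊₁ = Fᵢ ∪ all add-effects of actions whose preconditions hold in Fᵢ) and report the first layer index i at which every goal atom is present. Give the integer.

3

F0 = init (12 atoms)
F1 = F0 ∪ {at(a), clear(a,e), clear(c,a), clear(c,c), clear(c,e), clear(f,a)}  (18 atoms)
F2 = F1 ∪ {at(c), at(e)}  (20 atoms)
F3 = F2 ∪ {clear(e,e), inpos(e)}  (22 atoms)
goal ⊆ F3  ⇒  h_max = 3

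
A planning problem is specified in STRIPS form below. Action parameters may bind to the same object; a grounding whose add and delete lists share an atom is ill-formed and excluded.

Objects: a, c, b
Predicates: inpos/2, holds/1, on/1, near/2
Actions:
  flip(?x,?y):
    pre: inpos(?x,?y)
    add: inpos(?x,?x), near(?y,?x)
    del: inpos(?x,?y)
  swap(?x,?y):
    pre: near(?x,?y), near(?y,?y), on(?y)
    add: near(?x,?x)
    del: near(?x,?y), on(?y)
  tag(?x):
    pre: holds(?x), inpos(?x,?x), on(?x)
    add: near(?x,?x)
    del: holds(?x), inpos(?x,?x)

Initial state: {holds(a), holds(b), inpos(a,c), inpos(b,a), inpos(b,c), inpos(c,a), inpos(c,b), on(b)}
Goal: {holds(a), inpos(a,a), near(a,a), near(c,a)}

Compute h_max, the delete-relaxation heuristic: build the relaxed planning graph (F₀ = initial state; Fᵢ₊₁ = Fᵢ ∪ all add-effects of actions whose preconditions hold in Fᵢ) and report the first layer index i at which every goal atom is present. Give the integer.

F0 = init (8 atoms)
F1 = F0 ∪ {inpos(a,a), inpos(b,b), inpos(c,c), near(a,b), near(a,c), near(b,c), near(c,a), near(c,b)}  (16 atoms)
F2 = F1 ∪ {near(b,b)}  (17 atoms)
F3 = F2 ∪ {near(a,a), near(c,c)}  (19 atoms)
goal ⊆ F3  ⇒  h_max = 3

3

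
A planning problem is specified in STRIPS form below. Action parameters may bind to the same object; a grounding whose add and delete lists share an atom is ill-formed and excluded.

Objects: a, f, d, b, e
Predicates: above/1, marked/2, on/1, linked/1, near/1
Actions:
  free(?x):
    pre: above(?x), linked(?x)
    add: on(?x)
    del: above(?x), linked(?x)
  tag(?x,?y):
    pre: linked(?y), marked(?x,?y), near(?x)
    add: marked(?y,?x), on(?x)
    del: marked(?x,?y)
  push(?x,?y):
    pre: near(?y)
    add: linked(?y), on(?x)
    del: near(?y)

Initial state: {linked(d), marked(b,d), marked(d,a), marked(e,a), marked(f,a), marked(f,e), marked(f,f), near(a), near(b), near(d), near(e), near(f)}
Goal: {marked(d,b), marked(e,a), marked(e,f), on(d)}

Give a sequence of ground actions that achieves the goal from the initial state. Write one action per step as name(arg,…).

1. tag(b,d)  →  {linked(d), marked(d,a), marked(d,b), marked(e,a), marked(f,a), marked(f,e), marked(f,f), near(a), near(b), near(d), near(e), near(f), on(b)}
2. push(d,e)  →  {linked(d), linked(e), marked(d,a), marked(d,b), marked(e,a), marked(f,a), marked(f,e), marked(f,f), near(a), near(b), near(d), near(f), on(b), on(d)}
3. tag(f,e)  →  {linked(d), linked(e), marked(d,a), marked(d,b), marked(e,a), marked(e,f), marked(f,a), marked(f,f), near(a), near(b), near(d), near(f), on(b), on(d), on(f)}

tag(b,d); push(d,e); tag(f,e)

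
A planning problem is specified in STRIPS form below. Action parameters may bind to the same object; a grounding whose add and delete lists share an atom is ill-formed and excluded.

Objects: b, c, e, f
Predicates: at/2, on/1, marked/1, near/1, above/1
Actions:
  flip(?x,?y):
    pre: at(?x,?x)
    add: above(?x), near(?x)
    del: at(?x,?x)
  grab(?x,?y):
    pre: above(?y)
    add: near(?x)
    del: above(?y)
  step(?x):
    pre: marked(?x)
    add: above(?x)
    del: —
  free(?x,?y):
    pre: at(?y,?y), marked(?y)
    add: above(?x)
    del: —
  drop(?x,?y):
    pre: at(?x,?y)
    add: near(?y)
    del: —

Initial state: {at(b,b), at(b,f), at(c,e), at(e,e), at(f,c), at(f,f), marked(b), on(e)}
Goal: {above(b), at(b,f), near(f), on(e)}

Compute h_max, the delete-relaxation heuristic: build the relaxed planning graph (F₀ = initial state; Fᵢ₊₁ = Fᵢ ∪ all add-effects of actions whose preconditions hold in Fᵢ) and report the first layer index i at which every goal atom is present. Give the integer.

1

F0 = init (8 atoms)
F1 = F0 ∪ {above(b), above(c), above(e), above(f), near(b), near(c), near(e), near(f)}  (16 atoms)
goal ⊆ F1  ⇒  h_max = 1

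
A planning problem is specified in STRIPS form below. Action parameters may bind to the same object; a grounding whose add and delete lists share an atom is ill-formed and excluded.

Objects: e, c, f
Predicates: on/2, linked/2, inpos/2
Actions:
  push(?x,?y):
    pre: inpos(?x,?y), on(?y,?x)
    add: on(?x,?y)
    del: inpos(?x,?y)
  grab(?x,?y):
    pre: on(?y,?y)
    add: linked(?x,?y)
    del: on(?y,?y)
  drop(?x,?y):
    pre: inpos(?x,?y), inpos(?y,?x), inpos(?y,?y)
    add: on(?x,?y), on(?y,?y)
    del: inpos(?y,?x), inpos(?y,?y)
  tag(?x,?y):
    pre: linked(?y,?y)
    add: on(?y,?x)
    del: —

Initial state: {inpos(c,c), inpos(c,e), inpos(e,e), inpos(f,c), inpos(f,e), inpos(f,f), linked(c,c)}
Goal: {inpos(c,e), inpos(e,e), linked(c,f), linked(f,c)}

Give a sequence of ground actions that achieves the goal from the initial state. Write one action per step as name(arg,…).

drop(c,c); grab(f,c); drop(f,f); grab(c,f)

1. drop(c,c)  →  {inpos(c,e), inpos(e,e), inpos(f,c), inpos(f,e), inpos(f,f), linked(c,c), on(c,c)}
2. grab(f,c)  →  {inpos(c,e), inpos(e,e), inpos(f,c), inpos(f,e), inpos(f,f), linked(c,c), linked(f,c)}
3. drop(f,f)  →  {inpos(c,e), inpos(e,e), inpos(f,c), inpos(f,e), linked(c,c), linked(f,c), on(f,f)}
4. grab(c,f)  →  {inpos(c,e), inpos(e,e), inpos(f,c), inpos(f,e), linked(c,c), linked(c,f), linked(f,c)}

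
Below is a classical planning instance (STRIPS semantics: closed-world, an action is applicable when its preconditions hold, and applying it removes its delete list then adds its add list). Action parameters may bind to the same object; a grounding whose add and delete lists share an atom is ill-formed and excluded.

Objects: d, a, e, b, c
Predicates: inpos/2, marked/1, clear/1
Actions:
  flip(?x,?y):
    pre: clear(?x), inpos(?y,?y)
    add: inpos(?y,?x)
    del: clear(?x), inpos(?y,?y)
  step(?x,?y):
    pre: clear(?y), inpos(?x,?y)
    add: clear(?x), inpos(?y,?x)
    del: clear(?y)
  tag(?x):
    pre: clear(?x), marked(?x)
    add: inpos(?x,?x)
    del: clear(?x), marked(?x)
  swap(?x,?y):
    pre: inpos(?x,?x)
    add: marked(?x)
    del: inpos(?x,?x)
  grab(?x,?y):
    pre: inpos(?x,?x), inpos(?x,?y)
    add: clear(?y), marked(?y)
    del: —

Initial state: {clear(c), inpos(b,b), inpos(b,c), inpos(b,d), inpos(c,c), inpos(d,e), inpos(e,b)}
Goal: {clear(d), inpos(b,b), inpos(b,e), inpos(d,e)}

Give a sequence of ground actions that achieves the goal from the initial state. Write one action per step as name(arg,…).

1. step(b,c)  →  {clear(b), inpos(b,b), inpos(b,c), inpos(b,d), inpos(c,b), inpos(c,c), inpos(d,e), inpos(e,b)}
2. step(e,b)  →  {clear(e), inpos(b,b), inpos(b,c), inpos(b,d), inpos(b,e), inpos(c,b), inpos(c,c), inpos(d,e), inpos(e,b)}
3. step(d,e)  →  {clear(d), inpos(b,b), inpos(b,c), inpos(b,d), inpos(b,e), inpos(c,b), inpos(c,c), inpos(d,e), inpos(e,b), inpos(e,d)}

step(b,c); step(e,b); step(d,e)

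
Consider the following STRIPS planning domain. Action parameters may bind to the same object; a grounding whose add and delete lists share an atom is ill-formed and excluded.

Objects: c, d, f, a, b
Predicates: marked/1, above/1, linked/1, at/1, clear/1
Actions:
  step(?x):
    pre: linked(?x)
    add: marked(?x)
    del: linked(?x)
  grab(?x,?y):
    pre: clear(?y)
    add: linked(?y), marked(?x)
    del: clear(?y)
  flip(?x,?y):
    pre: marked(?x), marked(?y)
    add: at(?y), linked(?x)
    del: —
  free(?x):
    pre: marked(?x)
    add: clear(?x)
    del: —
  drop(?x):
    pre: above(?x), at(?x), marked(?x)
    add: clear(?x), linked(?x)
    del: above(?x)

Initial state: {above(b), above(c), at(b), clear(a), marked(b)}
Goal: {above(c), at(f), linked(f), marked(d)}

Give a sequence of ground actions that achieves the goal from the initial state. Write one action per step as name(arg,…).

grab(d,a); free(d); grab(f,d); flip(f,f)

1. grab(d,a)  →  {above(b), above(c), at(b), linked(a), marked(b), marked(d)}
2. free(d)  →  {above(b), above(c), at(b), clear(d), linked(a), marked(b), marked(d)}
3. grab(f,d)  →  {above(b), above(c), at(b), linked(a), linked(d), marked(b), marked(d), marked(f)}
4. flip(f,f)  →  {above(b), above(c), at(b), at(f), linked(a), linked(d), linked(f), marked(b), marked(d), marked(f)}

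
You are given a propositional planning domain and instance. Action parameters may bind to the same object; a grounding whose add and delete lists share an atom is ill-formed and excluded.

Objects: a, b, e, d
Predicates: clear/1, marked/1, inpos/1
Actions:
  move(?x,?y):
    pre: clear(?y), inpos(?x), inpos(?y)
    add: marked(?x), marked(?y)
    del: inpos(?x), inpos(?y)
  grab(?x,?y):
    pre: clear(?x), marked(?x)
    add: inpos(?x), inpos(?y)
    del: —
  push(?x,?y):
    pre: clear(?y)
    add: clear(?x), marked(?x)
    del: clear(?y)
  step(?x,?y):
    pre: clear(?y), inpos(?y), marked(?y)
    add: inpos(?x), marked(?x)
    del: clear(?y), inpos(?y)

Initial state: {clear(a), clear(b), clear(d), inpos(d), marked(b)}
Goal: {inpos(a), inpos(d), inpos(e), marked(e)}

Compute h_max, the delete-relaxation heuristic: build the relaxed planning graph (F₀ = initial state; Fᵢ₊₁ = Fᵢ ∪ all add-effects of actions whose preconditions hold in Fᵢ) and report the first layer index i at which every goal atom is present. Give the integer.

F0 = init (5 atoms)
F1 = F0 ∪ {clear(e), inpos(a), inpos(b), inpos(e), marked(a), marked(d), marked(e)}  (12 atoms)
goal ⊆ F1  ⇒  h_max = 1

1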